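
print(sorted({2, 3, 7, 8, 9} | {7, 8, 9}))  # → [2, 3, 7, 8, 9]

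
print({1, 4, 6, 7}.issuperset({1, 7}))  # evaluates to True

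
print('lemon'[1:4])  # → emo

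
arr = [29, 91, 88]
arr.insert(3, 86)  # [29, 91, 88, 86]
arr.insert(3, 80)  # [29, 91, 88, 80, 86]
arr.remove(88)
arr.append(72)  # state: [29, 91, 80, 86, 72]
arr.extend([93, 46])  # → [29, 91, 80, 86, 72, 93, 46]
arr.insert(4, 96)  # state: [29, 91, 80, 86, 96, 72, 93, 46]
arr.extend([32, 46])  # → [29, 91, 80, 86, 96, 72, 93, 46, 32, 46]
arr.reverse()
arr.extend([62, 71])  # [46, 32, 46, 93, 72, 96, 86, 80, 91, 29, 62, 71]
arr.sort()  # [29, 32, 46, 46, 62, 71, 72, 80, 86, 91, 93, 96]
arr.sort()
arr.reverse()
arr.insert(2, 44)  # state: [96, 93, 44, 91, 86, 80, 72, 71, 62, 46, 46, 32, 29]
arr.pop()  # 29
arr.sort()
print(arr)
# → [32, 44, 46, 46, 62, 71, 72, 80, 86, 91, 93, 96]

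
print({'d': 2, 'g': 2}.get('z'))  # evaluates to None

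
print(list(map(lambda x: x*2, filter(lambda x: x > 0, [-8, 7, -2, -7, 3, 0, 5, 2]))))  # [14, 6, 10, 4]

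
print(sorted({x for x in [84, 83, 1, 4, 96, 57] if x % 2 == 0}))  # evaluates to [4, 84, 96]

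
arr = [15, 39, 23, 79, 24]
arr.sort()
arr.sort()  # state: [15, 23, 24, 39, 79]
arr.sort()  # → [15, 23, 24, 39, 79]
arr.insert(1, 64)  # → [15, 64, 23, 24, 39, 79]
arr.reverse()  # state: [79, 39, 24, 23, 64, 15]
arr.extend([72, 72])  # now [79, 39, 24, 23, 64, 15, 72, 72]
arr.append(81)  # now [79, 39, 24, 23, 64, 15, 72, 72, 81]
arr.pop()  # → 81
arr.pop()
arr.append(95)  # [79, 39, 24, 23, 64, 15, 72, 95]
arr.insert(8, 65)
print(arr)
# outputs [79, 39, 24, 23, 64, 15, 72, 95, 65]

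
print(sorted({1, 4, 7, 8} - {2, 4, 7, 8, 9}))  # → [1]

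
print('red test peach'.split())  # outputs ['red', 'test', 'peach']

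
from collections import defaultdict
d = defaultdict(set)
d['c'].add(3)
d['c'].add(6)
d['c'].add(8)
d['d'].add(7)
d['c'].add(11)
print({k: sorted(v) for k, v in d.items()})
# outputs {'c': [3, 6, 8, 11], 'd': [7]}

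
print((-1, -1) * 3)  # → (-1, -1, -1, -1, -1, -1)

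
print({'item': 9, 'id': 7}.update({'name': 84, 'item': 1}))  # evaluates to None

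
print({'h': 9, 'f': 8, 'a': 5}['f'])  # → 8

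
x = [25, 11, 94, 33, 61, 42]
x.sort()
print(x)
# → [11, 25, 33, 42, 61, 94]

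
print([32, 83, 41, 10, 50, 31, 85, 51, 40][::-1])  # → [40, 51, 85, 31, 50, 10, 41, 83, 32]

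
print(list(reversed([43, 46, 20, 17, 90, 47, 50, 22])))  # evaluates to [22, 50, 47, 90, 17, 20, 46, 43]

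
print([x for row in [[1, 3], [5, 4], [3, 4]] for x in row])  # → [1, 3, 5, 4, 3, 4]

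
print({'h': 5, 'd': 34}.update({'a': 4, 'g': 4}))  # None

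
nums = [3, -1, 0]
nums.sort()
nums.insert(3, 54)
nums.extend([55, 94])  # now [-1, 0, 3, 54, 55, 94]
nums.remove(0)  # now [-1, 3, 54, 55, 94]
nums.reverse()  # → [94, 55, 54, 3, -1]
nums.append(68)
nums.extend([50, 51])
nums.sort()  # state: [-1, 3, 50, 51, 54, 55, 68, 94]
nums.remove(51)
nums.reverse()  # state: [94, 68, 55, 54, 50, 3, -1]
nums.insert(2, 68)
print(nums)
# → [94, 68, 68, 55, 54, 50, 3, -1]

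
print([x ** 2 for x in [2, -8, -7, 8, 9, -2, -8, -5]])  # [4, 64, 49, 64, 81, 4, 64, 25]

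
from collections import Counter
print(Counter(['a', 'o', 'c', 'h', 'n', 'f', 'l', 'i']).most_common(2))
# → [('a', 1), ('o', 1)]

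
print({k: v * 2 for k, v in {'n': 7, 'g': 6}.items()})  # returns {'n': 14, 'g': 12}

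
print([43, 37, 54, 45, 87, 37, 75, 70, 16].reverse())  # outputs None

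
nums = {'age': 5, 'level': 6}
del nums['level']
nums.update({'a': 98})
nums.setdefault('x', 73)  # 73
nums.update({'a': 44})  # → {'age': 5, 'a': 44, 'x': 73}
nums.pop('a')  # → 44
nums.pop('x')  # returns 73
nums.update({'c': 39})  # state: {'age': 5, 'c': 39}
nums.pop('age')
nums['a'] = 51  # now {'c': 39, 'a': 51}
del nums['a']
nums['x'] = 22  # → {'c': 39, 'x': 22}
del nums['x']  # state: {'c': 39}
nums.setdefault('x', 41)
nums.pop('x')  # 41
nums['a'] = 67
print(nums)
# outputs {'c': 39, 'a': 67}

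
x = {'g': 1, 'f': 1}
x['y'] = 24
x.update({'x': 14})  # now {'g': 1, 'f': 1, 'y': 24, 'x': 14}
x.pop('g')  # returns 1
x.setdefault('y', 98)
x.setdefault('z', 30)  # 30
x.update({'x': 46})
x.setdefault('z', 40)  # 30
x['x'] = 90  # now {'f': 1, 'y': 24, 'x': 90, 'z': 30}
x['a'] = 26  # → {'f': 1, 'y': 24, 'x': 90, 'z': 30, 'a': 26}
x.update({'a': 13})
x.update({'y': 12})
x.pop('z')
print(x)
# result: {'f': 1, 'y': 12, 'x': 90, 'a': 13}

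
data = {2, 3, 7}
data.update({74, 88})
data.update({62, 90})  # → {2, 3, 7, 62, 74, 88, 90}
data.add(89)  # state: {2, 3, 7, 62, 74, 88, 89, 90}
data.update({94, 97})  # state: {2, 3, 7, 62, 74, 88, 89, 90, 94, 97}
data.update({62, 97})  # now {2, 3, 7, 62, 74, 88, 89, 90, 94, 97}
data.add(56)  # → {2, 3, 7, 56, 62, 74, 88, 89, 90, 94, 97}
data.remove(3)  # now {2, 7, 56, 62, 74, 88, 89, 90, 94, 97}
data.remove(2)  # {7, 56, 62, 74, 88, 89, 90, 94, 97}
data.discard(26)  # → {7, 56, 62, 74, 88, 89, 90, 94, 97}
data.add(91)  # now {7, 56, 62, 74, 88, 89, 90, 91, 94, 97}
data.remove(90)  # {7, 56, 62, 74, 88, 89, 91, 94, 97}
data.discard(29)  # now {7, 56, 62, 74, 88, 89, 91, 94, 97}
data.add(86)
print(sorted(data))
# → [7, 56, 62, 74, 86, 88, 89, 91, 94, 97]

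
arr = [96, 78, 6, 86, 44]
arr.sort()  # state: [6, 44, 78, 86, 96]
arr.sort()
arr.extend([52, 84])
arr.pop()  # 84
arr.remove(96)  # [6, 44, 78, 86, 52]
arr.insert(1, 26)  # [6, 26, 44, 78, 86, 52]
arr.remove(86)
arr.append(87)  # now [6, 26, 44, 78, 52, 87]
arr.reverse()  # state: [87, 52, 78, 44, 26, 6]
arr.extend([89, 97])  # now [87, 52, 78, 44, 26, 6, 89, 97]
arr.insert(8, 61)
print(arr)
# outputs [87, 52, 78, 44, 26, 6, 89, 97, 61]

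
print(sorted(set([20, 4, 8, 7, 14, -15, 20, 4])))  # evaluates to [-15, 4, 7, 8, 14, 20]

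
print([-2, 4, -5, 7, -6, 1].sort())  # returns None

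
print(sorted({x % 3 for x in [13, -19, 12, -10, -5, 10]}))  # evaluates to [0, 1, 2]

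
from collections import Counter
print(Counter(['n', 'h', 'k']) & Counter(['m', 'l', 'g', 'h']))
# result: Counter({'h': 1})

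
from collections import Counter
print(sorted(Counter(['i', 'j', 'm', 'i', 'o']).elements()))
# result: ['i', 'i', 'j', 'm', 'o']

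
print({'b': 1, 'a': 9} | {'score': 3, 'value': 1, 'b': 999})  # {'b': 999, 'a': 9, 'score': 3, 'value': 1}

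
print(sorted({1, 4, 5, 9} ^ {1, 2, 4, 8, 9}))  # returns [2, 5, 8]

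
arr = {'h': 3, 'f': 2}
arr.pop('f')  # 2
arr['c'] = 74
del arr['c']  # {'h': 3}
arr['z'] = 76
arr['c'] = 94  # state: {'h': 3, 'z': 76, 'c': 94}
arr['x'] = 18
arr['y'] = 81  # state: {'h': 3, 'z': 76, 'c': 94, 'x': 18, 'y': 81}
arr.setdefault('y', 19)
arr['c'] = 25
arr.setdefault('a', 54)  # 54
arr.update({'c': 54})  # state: {'h': 3, 'z': 76, 'c': 54, 'x': 18, 'y': 81, 'a': 54}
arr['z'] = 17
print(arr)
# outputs {'h': 3, 'z': 17, 'c': 54, 'x': 18, 'y': 81, 'a': 54}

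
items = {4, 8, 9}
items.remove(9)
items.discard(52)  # {4, 8}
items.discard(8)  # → {4}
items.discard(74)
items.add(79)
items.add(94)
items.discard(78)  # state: {4, 79, 94}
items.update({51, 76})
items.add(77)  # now {4, 51, 76, 77, 79, 94}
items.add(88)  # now {4, 51, 76, 77, 79, 88, 94}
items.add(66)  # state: {4, 51, 66, 76, 77, 79, 88, 94}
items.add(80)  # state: {4, 51, 66, 76, 77, 79, 80, 88, 94}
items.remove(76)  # {4, 51, 66, 77, 79, 80, 88, 94}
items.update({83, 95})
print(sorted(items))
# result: [4, 51, 66, 77, 79, 80, 83, 88, 94, 95]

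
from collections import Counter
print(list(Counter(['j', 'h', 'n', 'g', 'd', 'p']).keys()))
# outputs ['j', 'h', 'n', 'g', 'd', 'p']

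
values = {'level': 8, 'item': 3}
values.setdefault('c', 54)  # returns 54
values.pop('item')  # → 3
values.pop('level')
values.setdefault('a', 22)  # 22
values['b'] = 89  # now {'c': 54, 'a': 22, 'b': 89}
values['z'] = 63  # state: {'c': 54, 'a': 22, 'b': 89, 'z': 63}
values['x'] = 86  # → {'c': 54, 'a': 22, 'b': 89, 'z': 63, 'x': 86}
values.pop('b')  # 89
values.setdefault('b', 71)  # 71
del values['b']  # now {'c': 54, 'a': 22, 'z': 63, 'x': 86}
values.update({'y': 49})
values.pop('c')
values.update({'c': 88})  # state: {'a': 22, 'z': 63, 'x': 86, 'y': 49, 'c': 88}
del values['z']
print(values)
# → {'a': 22, 'x': 86, 'y': 49, 'c': 88}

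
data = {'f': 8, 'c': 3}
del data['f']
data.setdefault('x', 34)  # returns 34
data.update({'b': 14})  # {'c': 3, 'x': 34, 'b': 14}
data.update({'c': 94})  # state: {'c': 94, 'x': 34, 'b': 14}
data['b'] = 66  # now {'c': 94, 'x': 34, 'b': 66}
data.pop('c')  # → 94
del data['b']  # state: {'x': 34}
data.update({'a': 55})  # {'x': 34, 'a': 55}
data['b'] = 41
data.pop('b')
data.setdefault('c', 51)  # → 51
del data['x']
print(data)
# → {'a': 55, 'c': 51}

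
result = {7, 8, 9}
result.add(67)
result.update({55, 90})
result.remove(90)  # {7, 8, 9, 55, 67}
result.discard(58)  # {7, 8, 9, 55, 67}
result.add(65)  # {7, 8, 9, 55, 65, 67}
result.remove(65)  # {7, 8, 9, 55, 67}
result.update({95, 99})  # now {7, 8, 9, 55, 67, 95, 99}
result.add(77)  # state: {7, 8, 9, 55, 67, 77, 95, 99}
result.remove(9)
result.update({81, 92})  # {7, 8, 55, 67, 77, 81, 92, 95, 99}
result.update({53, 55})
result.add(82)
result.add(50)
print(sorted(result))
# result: [7, 8, 50, 53, 55, 67, 77, 81, 82, 92, 95, 99]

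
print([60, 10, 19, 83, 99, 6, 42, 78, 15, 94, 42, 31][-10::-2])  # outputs [19, 60]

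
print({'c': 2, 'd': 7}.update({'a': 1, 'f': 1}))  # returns None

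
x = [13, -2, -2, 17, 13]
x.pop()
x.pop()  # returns 17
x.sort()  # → [-2, -2, 13]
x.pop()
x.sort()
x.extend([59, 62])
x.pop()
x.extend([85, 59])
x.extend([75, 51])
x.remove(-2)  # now [-2, 59, 85, 59, 75, 51]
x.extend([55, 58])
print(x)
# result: [-2, 59, 85, 59, 75, 51, 55, 58]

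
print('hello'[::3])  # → hl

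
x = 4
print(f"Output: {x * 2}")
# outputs Output: 8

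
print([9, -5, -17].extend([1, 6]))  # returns None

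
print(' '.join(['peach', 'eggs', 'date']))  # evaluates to peach eggs date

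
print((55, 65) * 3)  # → (55, 65, 55, 65, 55, 65)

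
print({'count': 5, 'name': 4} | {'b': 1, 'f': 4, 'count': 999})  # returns {'count': 999, 'name': 4, 'b': 1, 'f': 4}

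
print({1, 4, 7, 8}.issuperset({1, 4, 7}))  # True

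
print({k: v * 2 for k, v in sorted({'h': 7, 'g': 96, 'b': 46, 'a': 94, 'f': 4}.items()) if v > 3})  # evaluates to {'a': 188, 'b': 92, 'f': 8, 'g': 192, 'h': 14}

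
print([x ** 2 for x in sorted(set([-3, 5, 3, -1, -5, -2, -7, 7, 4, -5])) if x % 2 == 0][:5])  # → [4, 16]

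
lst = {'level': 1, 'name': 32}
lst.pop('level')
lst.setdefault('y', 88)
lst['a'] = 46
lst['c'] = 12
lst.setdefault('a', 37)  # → 46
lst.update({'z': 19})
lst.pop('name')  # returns 32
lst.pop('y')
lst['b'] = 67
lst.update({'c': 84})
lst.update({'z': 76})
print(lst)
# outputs {'a': 46, 'c': 84, 'z': 76, 'b': 67}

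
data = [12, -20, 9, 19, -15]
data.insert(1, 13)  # [12, 13, -20, 9, 19, -15]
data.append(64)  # [12, 13, -20, 9, 19, -15, 64]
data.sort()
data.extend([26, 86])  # [-20, -15, 9, 12, 13, 19, 64, 26, 86]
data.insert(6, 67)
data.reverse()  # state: [86, 26, 64, 67, 19, 13, 12, 9, -15, -20]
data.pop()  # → -20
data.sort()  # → [-15, 9, 12, 13, 19, 26, 64, 67, 86]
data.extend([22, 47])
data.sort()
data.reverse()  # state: [86, 67, 64, 47, 26, 22, 19, 13, 12, 9, -15]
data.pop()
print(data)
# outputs [86, 67, 64, 47, 26, 22, 19, 13, 12, 9]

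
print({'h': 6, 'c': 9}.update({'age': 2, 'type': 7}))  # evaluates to None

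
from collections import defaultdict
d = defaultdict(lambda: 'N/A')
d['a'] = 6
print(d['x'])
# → N/A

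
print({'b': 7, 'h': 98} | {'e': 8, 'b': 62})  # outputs {'b': 62, 'h': 98, 'e': 8}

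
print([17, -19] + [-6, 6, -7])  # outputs [17, -19, -6, 6, -7]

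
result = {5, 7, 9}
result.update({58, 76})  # {5, 7, 9, 58, 76}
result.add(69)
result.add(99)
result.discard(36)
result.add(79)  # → {5, 7, 9, 58, 69, 76, 79, 99}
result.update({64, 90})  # {5, 7, 9, 58, 64, 69, 76, 79, 90, 99}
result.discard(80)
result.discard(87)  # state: {5, 7, 9, 58, 64, 69, 76, 79, 90, 99}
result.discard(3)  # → {5, 7, 9, 58, 64, 69, 76, 79, 90, 99}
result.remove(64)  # {5, 7, 9, 58, 69, 76, 79, 90, 99}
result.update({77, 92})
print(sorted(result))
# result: [5, 7, 9, 58, 69, 76, 77, 79, 90, 92, 99]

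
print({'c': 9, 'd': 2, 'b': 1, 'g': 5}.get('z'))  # None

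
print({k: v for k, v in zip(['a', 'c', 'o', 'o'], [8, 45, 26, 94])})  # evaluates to {'a': 8, 'c': 45, 'o': 94}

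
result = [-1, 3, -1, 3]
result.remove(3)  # [-1, -1, 3]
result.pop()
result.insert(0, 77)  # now [77, -1, -1]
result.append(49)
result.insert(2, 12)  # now [77, -1, 12, -1, 49]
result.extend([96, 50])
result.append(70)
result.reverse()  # [70, 50, 96, 49, -1, 12, -1, 77]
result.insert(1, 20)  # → [70, 20, 50, 96, 49, -1, 12, -1, 77]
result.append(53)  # [70, 20, 50, 96, 49, -1, 12, -1, 77, 53]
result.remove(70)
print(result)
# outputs [20, 50, 96, 49, -1, 12, -1, 77, 53]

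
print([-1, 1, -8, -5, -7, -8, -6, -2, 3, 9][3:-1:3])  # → [-5, -6]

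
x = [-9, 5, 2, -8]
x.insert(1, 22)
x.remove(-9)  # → [22, 5, 2, -8]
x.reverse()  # [-8, 2, 5, 22]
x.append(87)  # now [-8, 2, 5, 22, 87]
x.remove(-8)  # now [2, 5, 22, 87]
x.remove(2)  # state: [5, 22, 87]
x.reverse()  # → [87, 22, 5]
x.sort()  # [5, 22, 87]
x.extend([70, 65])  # [5, 22, 87, 70, 65]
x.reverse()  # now [65, 70, 87, 22, 5]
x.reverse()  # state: [5, 22, 87, 70, 65]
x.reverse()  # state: [65, 70, 87, 22, 5]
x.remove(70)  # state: [65, 87, 22, 5]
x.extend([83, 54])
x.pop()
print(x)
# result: [65, 87, 22, 5, 83]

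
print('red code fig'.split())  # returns ['red', 'code', 'fig']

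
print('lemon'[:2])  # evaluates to le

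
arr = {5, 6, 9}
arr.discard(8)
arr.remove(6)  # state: {5, 9}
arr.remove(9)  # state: {5}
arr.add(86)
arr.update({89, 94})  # {5, 86, 89, 94}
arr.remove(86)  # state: {5, 89, 94}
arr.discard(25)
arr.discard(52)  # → {5, 89, 94}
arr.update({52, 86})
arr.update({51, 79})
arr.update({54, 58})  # {5, 51, 52, 54, 58, 79, 86, 89, 94}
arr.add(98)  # {5, 51, 52, 54, 58, 79, 86, 89, 94, 98}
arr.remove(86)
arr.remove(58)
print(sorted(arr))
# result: [5, 51, 52, 54, 79, 89, 94, 98]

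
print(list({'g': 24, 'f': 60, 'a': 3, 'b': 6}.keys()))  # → ['g', 'f', 'a', 'b']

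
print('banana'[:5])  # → banan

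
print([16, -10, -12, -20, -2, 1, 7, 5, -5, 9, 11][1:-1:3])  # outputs [-10, -2, 5]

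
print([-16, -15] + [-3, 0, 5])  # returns [-16, -15, -3, 0, 5]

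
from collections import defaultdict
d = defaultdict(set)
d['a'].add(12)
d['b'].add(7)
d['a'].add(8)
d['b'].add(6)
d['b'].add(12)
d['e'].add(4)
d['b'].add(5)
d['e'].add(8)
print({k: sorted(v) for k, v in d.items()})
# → {'a': [8, 12], 'b': [5, 6, 7, 12], 'e': [4, 8]}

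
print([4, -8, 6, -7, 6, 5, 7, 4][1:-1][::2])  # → [-8, -7, 5]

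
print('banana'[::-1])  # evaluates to ananab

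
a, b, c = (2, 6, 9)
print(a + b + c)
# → 17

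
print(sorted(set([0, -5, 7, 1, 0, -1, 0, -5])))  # [-5, -1, 0, 1, 7]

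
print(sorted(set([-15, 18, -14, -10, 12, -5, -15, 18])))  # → [-15, -14, -10, -5, 12, 18]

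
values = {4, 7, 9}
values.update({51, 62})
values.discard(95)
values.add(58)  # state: {4, 7, 9, 51, 58, 62}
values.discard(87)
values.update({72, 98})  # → {4, 7, 9, 51, 58, 62, 72, 98}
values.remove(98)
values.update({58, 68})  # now {4, 7, 9, 51, 58, 62, 68, 72}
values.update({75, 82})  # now {4, 7, 9, 51, 58, 62, 68, 72, 75, 82}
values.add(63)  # {4, 7, 9, 51, 58, 62, 63, 68, 72, 75, 82}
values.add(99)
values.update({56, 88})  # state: {4, 7, 9, 51, 56, 58, 62, 63, 68, 72, 75, 82, 88, 99}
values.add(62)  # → {4, 7, 9, 51, 56, 58, 62, 63, 68, 72, 75, 82, 88, 99}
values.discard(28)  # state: {4, 7, 9, 51, 56, 58, 62, 63, 68, 72, 75, 82, 88, 99}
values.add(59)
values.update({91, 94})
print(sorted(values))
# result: [4, 7, 9, 51, 56, 58, 59, 62, 63, 68, 72, 75, 82, 88, 91, 94, 99]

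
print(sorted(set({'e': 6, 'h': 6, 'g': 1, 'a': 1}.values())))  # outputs [1, 6]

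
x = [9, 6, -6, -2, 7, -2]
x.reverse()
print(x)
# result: [-2, 7, -2, -6, 6, 9]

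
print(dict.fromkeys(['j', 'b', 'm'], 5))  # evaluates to {'j': 5, 'b': 5, 'm': 5}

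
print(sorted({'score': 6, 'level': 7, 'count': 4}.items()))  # [('count', 4), ('level', 7), ('score', 6)]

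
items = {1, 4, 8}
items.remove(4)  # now {1, 8}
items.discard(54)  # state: {1, 8}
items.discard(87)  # {1, 8}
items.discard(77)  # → {1, 8}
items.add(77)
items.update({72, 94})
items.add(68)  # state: {1, 8, 68, 72, 77, 94}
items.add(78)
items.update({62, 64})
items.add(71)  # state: {1, 8, 62, 64, 68, 71, 72, 77, 78, 94}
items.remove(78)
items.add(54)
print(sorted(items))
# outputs [1, 8, 54, 62, 64, 68, 71, 72, 77, 94]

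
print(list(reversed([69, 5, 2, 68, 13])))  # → [13, 68, 2, 5, 69]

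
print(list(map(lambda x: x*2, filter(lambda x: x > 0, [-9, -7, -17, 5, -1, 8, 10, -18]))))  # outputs [10, 16, 20]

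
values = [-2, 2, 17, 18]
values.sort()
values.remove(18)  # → [-2, 2, 17]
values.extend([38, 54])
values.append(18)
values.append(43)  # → [-2, 2, 17, 38, 54, 18, 43]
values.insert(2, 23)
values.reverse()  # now [43, 18, 54, 38, 17, 23, 2, -2]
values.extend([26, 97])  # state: [43, 18, 54, 38, 17, 23, 2, -2, 26, 97]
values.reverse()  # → [97, 26, -2, 2, 23, 17, 38, 54, 18, 43]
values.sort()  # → [-2, 2, 17, 18, 23, 26, 38, 43, 54, 97]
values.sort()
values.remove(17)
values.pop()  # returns 97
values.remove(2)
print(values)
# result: [-2, 18, 23, 26, 38, 43, 54]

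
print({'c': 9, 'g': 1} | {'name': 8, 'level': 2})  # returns {'c': 9, 'g': 1, 'name': 8, 'level': 2}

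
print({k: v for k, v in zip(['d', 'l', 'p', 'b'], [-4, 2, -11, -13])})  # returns {'d': -4, 'l': 2, 'p': -11, 'b': -13}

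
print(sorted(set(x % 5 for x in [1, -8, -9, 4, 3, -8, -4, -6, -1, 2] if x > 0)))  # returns [1, 2, 3, 4]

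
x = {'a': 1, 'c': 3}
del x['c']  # {'a': 1}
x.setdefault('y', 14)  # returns 14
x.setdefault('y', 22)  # 14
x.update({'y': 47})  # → {'a': 1, 'y': 47}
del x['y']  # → {'a': 1}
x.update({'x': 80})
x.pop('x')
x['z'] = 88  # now {'a': 1, 'z': 88}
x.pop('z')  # 88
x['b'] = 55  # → {'a': 1, 'b': 55}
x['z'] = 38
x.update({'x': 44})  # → {'a': 1, 'b': 55, 'z': 38, 'x': 44}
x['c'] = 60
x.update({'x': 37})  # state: {'a': 1, 'b': 55, 'z': 38, 'x': 37, 'c': 60}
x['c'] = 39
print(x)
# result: {'a': 1, 'b': 55, 'z': 38, 'x': 37, 'c': 39}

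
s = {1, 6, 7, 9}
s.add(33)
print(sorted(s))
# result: [1, 6, 7, 9, 33]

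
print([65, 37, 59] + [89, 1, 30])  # [65, 37, 59, 89, 1, 30]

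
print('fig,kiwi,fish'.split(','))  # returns ['fig', 'kiwi', 'fish']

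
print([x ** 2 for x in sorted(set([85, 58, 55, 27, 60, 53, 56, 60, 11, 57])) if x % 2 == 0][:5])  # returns [3136, 3364, 3600]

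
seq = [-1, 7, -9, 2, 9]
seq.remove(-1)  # [7, -9, 2, 9]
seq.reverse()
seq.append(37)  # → [9, 2, -9, 7, 37]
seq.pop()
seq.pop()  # 7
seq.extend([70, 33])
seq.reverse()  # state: [33, 70, -9, 2, 9]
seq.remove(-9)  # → [33, 70, 2, 9]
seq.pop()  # 9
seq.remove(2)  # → [33, 70]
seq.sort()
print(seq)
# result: [33, 70]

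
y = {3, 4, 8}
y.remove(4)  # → {3, 8}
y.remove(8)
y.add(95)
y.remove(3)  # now {95}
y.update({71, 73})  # {71, 73, 95}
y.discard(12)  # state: {71, 73, 95}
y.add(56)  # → {56, 71, 73, 95}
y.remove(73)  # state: {56, 71, 95}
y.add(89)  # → {56, 71, 89, 95}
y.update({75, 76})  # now {56, 71, 75, 76, 89, 95}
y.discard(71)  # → {56, 75, 76, 89, 95}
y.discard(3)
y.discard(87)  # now {56, 75, 76, 89, 95}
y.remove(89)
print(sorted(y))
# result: [56, 75, 76, 95]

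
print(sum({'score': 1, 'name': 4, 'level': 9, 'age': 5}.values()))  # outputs 19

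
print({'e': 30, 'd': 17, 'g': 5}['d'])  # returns 17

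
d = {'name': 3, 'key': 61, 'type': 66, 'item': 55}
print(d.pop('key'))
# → 61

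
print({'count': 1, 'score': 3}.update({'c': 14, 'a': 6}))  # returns None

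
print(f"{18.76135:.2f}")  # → 18.76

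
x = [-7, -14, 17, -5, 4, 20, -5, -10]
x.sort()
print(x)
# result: [-14, -10, -7, -5, -5, 4, 17, 20]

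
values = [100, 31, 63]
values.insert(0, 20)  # [20, 100, 31, 63]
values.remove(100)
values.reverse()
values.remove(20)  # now [63, 31]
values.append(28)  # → [63, 31, 28]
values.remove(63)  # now [31, 28]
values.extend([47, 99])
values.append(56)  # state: [31, 28, 47, 99, 56]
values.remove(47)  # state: [31, 28, 99, 56]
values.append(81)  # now [31, 28, 99, 56, 81]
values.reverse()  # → [81, 56, 99, 28, 31]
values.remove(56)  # [81, 99, 28, 31]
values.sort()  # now [28, 31, 81, 99]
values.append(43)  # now [28, 31, 81, 99, 43]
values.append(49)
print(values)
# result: [28, 31, 81, 99, 43, 49]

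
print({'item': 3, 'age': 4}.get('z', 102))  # 102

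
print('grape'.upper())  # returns GRAPE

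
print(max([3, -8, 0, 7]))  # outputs 7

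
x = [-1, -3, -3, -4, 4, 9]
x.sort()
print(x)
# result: [-4, -3, -3, -1, 4, 9]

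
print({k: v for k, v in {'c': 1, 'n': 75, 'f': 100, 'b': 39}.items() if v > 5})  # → {'n': 75, 'f': 100, 'b': 39}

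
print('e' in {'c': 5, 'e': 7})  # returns True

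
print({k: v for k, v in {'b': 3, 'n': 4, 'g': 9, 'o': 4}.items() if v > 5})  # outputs {'g': 9}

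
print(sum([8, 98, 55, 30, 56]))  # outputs 247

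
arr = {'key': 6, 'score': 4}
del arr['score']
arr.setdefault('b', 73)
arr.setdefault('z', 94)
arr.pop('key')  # 6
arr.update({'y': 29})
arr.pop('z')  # 94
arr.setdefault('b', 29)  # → 73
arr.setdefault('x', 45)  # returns 45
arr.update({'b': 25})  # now {'b': 25, 'y': 29, 'x': 45}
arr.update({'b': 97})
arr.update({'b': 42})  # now {'b': 42, 'y': 29, 'x': 45}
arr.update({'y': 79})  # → {'b': 42, 'y': 79, 'x': 45}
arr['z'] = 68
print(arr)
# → {'b': 42, 'y': 79, 'x': 45, 'z': 68}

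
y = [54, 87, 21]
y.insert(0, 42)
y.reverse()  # [21, 87, 54, 42]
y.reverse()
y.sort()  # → [21, 42, 54, 87]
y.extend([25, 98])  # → [21, 42, 54, 87, 25, 98]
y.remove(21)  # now [42, 54, 87, 25, 98]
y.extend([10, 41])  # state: [42, 54, 87, 25, 98, 10, 41]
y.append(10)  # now [42, 54, 87, 25, 98, 10, 41, 10]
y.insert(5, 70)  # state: [42, 54, 87, 25, 98, 70, 10, 41, 10]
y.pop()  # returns 10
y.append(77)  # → [42, 54, 87, 25, 98, 70, 10, 41, 77]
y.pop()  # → 77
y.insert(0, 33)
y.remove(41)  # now [33, 42, 54, 87, 25, 98, 70, 10]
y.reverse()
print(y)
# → [10, 70, 98, 25, 87, 54, 42, 33]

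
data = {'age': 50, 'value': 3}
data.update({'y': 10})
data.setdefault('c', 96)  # 96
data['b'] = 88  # {'age': 50, 'value': 3, 'y': 10, 'c': 96, 'b': 88}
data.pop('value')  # 3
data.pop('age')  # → 50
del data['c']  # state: {'y': 10, 'b': 88}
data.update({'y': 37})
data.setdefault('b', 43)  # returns 88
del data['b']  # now {'y': 37}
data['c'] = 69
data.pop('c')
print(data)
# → {'y': 37}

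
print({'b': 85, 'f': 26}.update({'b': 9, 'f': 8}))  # None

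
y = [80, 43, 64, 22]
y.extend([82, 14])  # [80, 43, 64, 22, 82, 14]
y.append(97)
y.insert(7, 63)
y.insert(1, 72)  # [80, 72, 43, 64, 22, 82, 14, 97, 63]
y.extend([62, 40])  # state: [80, 72, 43, 64, 22, 82, 14, 97, 63, 62, 40]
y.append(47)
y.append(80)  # [80, 72, 43, 64, 22, 82, 14, 97, 63, 62, 40, 47, 80]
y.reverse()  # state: [80, 47, 40, 62, 63, 97, 14, 82, 22, 64, 43, 72, 80]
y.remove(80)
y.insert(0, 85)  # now [85, 47, 40, 62, 63, 97, 14, 82, 22, 64, 43, 72, 80]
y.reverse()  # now [80, 72, 43, 64, 22, 82, 14, 97, 63, 62, 40, 47, 85]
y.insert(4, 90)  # [80, 72, 43, 64, 90, 22, 82, 14, 97, 63, 62, 40, 47, 85]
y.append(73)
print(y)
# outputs [80, 72, 43, 64, 90, 22, 82, 14, 97, 63, 62, 40, 47, 85, 73]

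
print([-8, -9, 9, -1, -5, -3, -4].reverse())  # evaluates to None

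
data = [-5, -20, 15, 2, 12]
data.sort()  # [-20, -5, 2, 12, 15]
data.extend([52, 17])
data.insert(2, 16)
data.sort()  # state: [-20, -5, 2, 12, 15, 16, 17, 52]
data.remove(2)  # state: [-20, -5, 12, 15, 16, 17, 52]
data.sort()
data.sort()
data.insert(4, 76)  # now [-20, -5, 12, 15, 76, 16, 17, 52]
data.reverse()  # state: [52, 17, 16, 76, 15, 12, -5, -20]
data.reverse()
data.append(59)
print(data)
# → [-20, -5, 12, 15, 76, 16, 17, 52, 59]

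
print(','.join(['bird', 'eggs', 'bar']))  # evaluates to bird,eggs,bar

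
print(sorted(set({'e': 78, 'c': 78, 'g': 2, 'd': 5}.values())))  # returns [2, 5, 78]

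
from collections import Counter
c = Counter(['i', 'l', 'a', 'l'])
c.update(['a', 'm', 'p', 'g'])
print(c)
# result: Counter({'l': 2, 'a': 2, 'i': 1, 'm': 1, 'p': 1, 'g': 1})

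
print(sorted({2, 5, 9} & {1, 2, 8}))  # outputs [2]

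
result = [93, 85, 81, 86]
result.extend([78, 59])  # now [93, 85, 81, 86, 78, 59]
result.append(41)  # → [93, 85, 81, 86, 78, 59, 41]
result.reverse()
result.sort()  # [41, 59, 78, 81, 85, 86, 93]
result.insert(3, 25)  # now [41, 59, 78, 25, 81, 85, 86, 93]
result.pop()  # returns 93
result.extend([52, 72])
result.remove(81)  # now [41, 59, 78, 25, 85, 86, 52, 72]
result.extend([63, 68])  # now [41, 59, 78, 25, 85, 86, 52, 72, 63, 68]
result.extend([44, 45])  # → [41, 59, 78, 25, 85, 86, 52, 72, 63, 68, 44, 45]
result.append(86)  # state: [41, 59, 78, 25, 85, 86, 52, 72, 63, 68, 44, 45, 86]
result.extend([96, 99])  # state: [41, 59, 78, 25, 85, 86, 52, 72, 63, 68, 44, 45, 86, 96, 99]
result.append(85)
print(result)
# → [41, 59, 78, 25, 85, 86, 52, 72, 63, 68, 44, 45, 86, 96, 99, 85]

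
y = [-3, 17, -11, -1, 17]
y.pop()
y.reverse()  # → [-1, -11, 17, -3]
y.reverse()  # [-3, 17, -11, -1]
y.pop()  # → -1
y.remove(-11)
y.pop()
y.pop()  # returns -3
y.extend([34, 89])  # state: [34, 89]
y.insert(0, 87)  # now [87, 34, 89]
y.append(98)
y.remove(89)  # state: [87, 34, 98]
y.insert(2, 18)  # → [87, 34, 18, 98]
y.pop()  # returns 98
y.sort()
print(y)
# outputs [18, 34, 87]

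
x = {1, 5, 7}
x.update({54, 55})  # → {1, 5, 7, 54, 55}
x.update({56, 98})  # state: {1, 5, 7, 54, 55, 56, 98}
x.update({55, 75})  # {1, 5, 7, 54, 55, 56, 75, 98}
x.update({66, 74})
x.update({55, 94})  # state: {1, 5, 7, 54, 55, 56, 66, 74, 75, 94, 98}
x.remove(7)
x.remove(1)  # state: {5, 54, 55, 56, 66, 74, 75, 94, 98}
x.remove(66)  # {5, 54, 55, 56, 74, 75, 94, 98}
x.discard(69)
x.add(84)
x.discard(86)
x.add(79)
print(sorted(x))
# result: [5, 54, 55, 56, 74, 75, 79, 84, 94, 98]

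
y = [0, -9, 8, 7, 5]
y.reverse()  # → [5, 7, 8, -9, 0]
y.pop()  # 0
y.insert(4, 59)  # [5, 7, 8, -9, 59]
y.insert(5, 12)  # [5, 7, 8, -9, 59, 12]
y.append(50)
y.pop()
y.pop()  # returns 12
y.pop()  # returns 59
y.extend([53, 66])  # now [5, 7, 8, -9, 53, 66]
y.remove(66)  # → [5, 7, 8, -9, 53]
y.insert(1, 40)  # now [5, 40, 7, 8, -9, 53]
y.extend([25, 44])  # [5, 40, 7, 8, -9, 53, 25, 44]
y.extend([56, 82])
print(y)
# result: [5, 40, 7, 8, -9, 53, 25, 44, 56, 82]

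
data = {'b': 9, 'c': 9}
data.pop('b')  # 9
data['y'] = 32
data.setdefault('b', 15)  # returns 15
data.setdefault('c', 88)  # 9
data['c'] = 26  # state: {'c': 26, 'y': 32, 'b': 15}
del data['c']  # {'y': 32, 'b': 15}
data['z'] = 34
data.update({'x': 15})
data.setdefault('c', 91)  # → 91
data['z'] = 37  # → {'y': 32, 'b': 15, 'z': 37, 'x': 15, 'c': 91}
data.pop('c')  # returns 91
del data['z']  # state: {'y': 32, 'b': 15, 'x': 15}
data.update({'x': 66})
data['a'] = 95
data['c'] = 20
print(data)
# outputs {'y': 32, 'b': 15, 'x': 66, 'a': 95, 'c': 20}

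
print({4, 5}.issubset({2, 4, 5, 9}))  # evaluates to True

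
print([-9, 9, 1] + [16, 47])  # [-9, 9, 1, 16, 47]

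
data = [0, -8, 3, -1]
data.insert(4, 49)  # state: [0, -8, 3, -1, 49]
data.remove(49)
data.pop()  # -1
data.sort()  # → [-8, 0, 3]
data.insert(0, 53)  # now [53, -8, 0, 3]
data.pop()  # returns 3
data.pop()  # 0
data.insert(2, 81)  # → [53, -8, 81]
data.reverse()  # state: [81, -8, 53]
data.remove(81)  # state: [-8, 53]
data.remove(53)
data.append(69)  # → [-8, 69]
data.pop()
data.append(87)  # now [-8, 87]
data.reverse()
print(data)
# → [87, -8]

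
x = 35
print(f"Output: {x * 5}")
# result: Output: 175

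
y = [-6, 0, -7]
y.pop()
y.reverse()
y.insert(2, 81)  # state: [0, -6, 81]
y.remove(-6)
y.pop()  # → 81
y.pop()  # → 0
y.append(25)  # [25]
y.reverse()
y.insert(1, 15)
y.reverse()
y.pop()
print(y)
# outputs [15]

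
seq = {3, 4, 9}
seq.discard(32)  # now {3, 4, 9}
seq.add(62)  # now {3, 4, 9, 62}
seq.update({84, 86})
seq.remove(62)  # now {3, 4, 9, 84, 86}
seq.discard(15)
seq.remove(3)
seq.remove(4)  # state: {9, 84, 86}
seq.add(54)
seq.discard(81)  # {9, 54, 84, 86}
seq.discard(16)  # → {9, 54, 84, 86}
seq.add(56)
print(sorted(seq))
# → [9, 54, 56, 84, 86]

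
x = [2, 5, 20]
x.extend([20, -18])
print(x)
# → [2, 5, 20, 20, -18]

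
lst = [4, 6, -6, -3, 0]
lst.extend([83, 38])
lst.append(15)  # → [4, 6, -6, -3, 0, 83, 38, 15]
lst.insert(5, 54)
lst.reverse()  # [15, 38, 83, 54, 0, -3, -6, 6, 4]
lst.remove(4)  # [15, 38, 83, 54, 0, -3, -6, 6]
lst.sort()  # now [-6, -3, 0, 6, 15, 38, 54, 83]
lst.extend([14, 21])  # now [-6, -3, 0, 6, 15, 38, 54, 83, 14, 21]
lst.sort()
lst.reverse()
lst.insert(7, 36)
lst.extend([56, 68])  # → [83, 54, 38, 21, 15, 14, 6, 36, 0, -3, -6, 56, 68]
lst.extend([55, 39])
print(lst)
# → [83, 54, 38, 21, 15, 14, 6, 36, 0, -3, -6, 56, 68, 55, 39]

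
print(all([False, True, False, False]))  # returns False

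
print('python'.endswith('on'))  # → True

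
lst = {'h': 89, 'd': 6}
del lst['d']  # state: {'h': 89}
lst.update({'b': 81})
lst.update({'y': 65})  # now {'h': 89, 'b': 81, 'y': 65}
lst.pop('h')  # 89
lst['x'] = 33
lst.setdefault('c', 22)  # 22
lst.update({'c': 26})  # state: {'b': 81, 'y': 65, 'x': 33, 'c': 26}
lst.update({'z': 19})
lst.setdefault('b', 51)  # 81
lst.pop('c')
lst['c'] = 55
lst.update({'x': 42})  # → {'b': 81, 'y': 65, 'x': 42, 'z': 19, 'c': 55}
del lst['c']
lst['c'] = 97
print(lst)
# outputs {'b': 81, 'y': 65, 'x': 42, 'z': 19, 'c': 97}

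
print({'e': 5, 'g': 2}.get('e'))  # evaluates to 5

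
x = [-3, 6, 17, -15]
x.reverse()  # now [-15, 17, 6, -3]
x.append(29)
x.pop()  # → 29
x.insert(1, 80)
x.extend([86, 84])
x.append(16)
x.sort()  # [-15, -3, 6, 16, 17, 80, 84, 86]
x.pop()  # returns 86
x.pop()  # 84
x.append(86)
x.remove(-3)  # [-15, 6, 16, 17, 80, 86]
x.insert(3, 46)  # [-15, 6, 16, 46, 17, 80, 86]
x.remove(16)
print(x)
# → [-15, 6, 46, 17, 80, 86]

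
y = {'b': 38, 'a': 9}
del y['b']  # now {'a': 9}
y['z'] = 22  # {'a': 9, 'z': 22}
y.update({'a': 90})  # {'a': 90, 'z': 22}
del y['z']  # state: {'a': 90}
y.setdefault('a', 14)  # 90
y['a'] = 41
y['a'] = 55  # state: {'a': 55}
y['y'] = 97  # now {'a': 55, 'y': 97}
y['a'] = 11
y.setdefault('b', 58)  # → 58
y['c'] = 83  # {'a': 11, 'y': 97, 'b': 58, 'c': 83}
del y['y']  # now {'a': 11, 'b': 58, 'c': 83}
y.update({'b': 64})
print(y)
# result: {'a': 11, 'b': 64, 'c': 83}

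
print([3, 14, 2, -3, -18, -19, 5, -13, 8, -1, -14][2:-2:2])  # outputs [2, -18, 5, 8]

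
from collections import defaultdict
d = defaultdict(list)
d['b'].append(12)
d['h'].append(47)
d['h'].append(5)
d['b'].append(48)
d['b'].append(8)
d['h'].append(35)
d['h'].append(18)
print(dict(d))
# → {'b': [12, 48, 8], 'h': [47, 5, 35, 18]}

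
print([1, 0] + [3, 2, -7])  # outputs [1, 0, 3, 2, -7]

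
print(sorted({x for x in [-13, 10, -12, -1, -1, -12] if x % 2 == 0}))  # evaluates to [-12, 10]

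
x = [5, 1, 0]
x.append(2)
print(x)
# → [5, 1, 0, 2]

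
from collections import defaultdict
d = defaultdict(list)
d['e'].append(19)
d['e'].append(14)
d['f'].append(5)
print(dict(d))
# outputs {'e': [19, 14], 'f': [5]}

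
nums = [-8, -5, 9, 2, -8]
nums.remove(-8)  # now [-5, 9, 2, -8]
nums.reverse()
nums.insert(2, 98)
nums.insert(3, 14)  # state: [-8, 2, 98, 14, 9, -5]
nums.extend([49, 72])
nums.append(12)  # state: [-8, 2, 98, 14, 9, -5, 49, 72, 12]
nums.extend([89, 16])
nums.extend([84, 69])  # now [-8, 2, 98, 14, 9, -5, 49, 72, 12, 89, 16, 84, 69]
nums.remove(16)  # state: [-8, 2, 98, 14, 9, -5, 49, 72, 12, 89, 84, 69]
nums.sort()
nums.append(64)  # [-8, -5, 2, 9, 12, 14, 49, 69, 72, 84, 89, 98, 64]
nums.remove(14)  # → [-8, -5, 2, 9, 12, 49, 69, 72, 84, 89, 98, 64]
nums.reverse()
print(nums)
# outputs [64, 98, 89, 84, 72, 69, 49, 12, 9, 2, -5, -8]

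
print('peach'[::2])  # pah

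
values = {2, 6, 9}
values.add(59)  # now {2, 6, 9, 59}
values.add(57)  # {2, 6, 9, 57, 59}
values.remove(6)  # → {2, 9, 57, 59}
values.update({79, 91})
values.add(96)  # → {2, 9, 57, 59, 79, 91, 96}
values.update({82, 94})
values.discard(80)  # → {2, 9, 57, 59, 79, 82, 91, 94, 96}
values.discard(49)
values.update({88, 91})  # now {2, 9, 57, 59, 79, 82, 88, 91, 94, 96}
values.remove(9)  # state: {2, 57, 59, 79, 82, 88, 91, 94, 96}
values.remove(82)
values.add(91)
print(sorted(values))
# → [2, 57, 59, 79, 88, 91, 94, 96]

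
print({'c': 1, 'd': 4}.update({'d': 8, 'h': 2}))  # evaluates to None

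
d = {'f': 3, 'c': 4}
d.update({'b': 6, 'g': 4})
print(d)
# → {'f': 3, 'c': 4, 'b': 6, 'g': 4}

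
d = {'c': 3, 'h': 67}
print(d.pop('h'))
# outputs 67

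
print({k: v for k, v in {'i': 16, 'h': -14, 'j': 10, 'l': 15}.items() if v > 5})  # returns {'i': 16, 'j': 10, 'l': 15}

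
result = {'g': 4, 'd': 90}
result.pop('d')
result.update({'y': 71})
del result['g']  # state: {'y': 71}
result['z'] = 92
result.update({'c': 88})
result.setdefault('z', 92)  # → 92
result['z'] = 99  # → {'y': 71, 'z': 99, 'c': 88}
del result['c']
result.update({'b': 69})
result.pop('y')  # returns 71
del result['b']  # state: {'z': 99}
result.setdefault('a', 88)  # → 88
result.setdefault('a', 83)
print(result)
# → {'z': 99, 'a': 88}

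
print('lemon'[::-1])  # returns nomel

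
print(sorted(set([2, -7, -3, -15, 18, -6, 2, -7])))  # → [-15, -7, -6, -3, 2, 18]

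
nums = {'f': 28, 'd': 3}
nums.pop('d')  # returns 3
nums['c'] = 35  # {'f': 28, 'c': 35}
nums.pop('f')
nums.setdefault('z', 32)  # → 32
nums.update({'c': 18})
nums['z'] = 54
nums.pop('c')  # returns 18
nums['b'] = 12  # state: {'z': 54, 'b': 12}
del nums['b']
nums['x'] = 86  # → {'z': 54, 'x': 86}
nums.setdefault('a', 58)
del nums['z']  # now {'x': 86, 'a': 58}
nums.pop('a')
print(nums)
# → {'x': 86}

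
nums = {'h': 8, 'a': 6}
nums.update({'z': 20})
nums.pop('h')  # 8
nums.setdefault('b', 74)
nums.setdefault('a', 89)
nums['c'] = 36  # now {'a': 6, 'z': 20, 'b': 74, 'c': 36}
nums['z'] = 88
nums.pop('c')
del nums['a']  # {'z': 88, 'b': 74}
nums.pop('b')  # 74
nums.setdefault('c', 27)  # 27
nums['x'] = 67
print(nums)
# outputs {'z': 88, 'c': 27, 'x': 67}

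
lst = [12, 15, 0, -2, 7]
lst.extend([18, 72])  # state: [12, 15, 0, -2, 7, 18, 72]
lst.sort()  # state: [-2, 0, 7, 12, 15, 18, 72]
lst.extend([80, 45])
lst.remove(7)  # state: [-2, 0, 12, 15, 18, 72, 80, 45]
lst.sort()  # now [-2, 0, 12, 15, 18, 45, 72, 80]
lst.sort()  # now [-2, 0, 12, 15, 18, 45, 72, 80]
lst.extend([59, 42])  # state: [-2, 0, 12, 15, 18, 45, 72, 80, 59, 42]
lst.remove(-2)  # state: [0, 12, 15, 18, 45, 72, 80, 59, 42]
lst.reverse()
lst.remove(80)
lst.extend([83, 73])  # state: [42, 59, 72, 45, 18, 15, 12, 0, 83, 73]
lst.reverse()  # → [73, 83, 0, 12, 15, 18, 45, 72, 59, 42]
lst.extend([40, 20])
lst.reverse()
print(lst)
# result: [20, 40, 42, 59, 72, 45, 18, 15, 12, 0, 83, 73]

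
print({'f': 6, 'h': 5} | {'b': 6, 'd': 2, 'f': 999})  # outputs {'f': 999, 'h': 5, 'b': 6, 'd': 2}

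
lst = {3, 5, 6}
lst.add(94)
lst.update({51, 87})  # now {3, 5, 6, 51, 87, 94}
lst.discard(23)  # {3, 5, 6, 51, 87, 94}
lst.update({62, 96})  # {3, 5, 6, 51, 62, 87, 94, 96}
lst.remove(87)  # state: {3, 5, 6, 51, 62, 94, 96}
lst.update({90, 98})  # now {3, 5, 6, 51, 62, 90, 94, 96, 98}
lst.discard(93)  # {3, 5, 6, 51, 62, 90, 94, 96, 98}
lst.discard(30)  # {3, 5, 6, 51, 62, 90, 94, 96, 98}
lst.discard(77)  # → {3, 5, 6, 51, 62, 90, 94, 96, 98}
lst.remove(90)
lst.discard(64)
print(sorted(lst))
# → [3, 5, 6, 51, 62, 94, 96, 98]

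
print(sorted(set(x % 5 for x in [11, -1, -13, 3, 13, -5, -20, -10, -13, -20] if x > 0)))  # [1, 3]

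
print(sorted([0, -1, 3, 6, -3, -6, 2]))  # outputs [-6, -3, -1, 0, 2, 3, 6]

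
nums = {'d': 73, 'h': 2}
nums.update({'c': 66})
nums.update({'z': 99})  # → {'d': 73, 'h': 2, 'c': 66, 'z': 99}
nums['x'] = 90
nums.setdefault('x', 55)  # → 90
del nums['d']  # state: {'h': 2, 'c': 66, 'z': 99, 'x': 90}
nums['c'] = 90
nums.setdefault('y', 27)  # 27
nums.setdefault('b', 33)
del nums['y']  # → {'h': 2, 'c': 90, 'z': 99, 'x': 90, 'b': 33}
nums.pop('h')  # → 2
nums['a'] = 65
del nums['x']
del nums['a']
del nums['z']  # {'c': 90, 'b': 33}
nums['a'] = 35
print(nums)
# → {'c': 90, 'b': 33, 'a': 35}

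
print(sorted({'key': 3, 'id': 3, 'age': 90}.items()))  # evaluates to [('age', 90), ('id', 3), ('key', 3)]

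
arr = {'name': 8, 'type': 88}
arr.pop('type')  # 88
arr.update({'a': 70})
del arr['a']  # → {'name': 8}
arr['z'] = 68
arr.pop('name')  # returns 8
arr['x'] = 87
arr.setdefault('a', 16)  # 16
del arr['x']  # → {'z': 68, 'a': 16}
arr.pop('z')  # 68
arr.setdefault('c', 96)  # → 96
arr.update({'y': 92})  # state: {'a': 16, 'c': 96, 'y': 92}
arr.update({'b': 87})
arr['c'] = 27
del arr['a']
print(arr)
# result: {'c': 27, 'y': 92, 'b': 87}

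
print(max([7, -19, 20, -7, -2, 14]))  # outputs 20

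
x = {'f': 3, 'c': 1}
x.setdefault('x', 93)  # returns 93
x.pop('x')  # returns 93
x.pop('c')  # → 1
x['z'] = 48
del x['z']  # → {'f': 3}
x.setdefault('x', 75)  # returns 75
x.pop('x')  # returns 75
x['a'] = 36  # {'f': 3, 'a': 36}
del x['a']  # {'f': 3}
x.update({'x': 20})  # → {'f': 3, 'x': 20}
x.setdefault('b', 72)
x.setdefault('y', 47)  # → 47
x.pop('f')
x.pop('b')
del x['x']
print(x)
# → {'y': 47}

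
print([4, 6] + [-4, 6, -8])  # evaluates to [4, 6, -4, 6, -8]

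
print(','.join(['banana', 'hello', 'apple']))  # banana,hello,apple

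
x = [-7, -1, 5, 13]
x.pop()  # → 13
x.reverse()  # [5, -1, -7]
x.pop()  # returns -7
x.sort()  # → [-1, 5]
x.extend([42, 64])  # [-1, 5, 42, 64]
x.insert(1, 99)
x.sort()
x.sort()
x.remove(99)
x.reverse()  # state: [64, 42, 5, -1]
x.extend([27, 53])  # [64, 42, 5, -1, 27, 53]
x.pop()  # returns 53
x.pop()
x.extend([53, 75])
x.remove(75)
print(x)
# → [64, 42, 5, -1, 53]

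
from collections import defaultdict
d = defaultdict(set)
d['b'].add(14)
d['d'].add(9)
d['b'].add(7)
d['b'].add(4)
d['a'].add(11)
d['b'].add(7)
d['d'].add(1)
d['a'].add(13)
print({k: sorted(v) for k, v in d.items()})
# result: {'b': [4, 7, 14], 'd': [1, 9], 'a': [11, 13]}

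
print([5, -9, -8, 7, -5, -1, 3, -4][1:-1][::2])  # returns [-9, 7, -1]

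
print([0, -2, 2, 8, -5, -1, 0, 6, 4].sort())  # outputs None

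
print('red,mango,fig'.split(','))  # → ['red', 'mango', 'fig']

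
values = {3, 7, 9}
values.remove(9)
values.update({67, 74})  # {3, 7, 67, 74}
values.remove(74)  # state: {3, 7, 67}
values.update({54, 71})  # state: {3, 7, 54, 67, 71}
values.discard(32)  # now {3, 7, 54, 67, 71}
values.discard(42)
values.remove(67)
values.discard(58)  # {3, 7, 54, 71}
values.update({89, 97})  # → {3, 7, 54, 71, 89, 97}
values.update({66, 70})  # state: {3, 7, 54, 66, 70, 71, 89, 97}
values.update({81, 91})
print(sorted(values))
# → [3, 7, 54, 66, 70, 71, 81, 89, 91, 97]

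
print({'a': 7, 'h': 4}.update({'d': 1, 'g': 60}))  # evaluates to None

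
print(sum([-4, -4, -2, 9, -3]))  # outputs -4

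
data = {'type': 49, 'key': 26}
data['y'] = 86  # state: {'type': 49, 'key': 26, 'y': 86}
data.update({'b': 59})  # {'type': 49, 'key': 26, 'y': 86, 'b': 59}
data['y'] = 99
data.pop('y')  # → 99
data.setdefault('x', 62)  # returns 62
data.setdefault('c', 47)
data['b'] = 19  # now {'type': 49, 'key': 26, 'b': 19, 'x': 62, 'c': 47}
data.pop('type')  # 49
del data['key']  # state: {'b': 19, 'x': 62, 'c': 47}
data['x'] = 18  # {'b': 19, 'x': 18, 'c': 47}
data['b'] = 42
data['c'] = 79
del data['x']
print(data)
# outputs {'b': 42, 'c': 79}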